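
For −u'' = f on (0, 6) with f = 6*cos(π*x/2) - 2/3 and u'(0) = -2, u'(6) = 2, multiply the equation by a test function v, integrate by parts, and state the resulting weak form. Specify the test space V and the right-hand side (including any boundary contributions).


V = H^1(0, 6) (v unrestricted at boundary; u is determined up to an additive constant); weak form: ∫_0^6 u'v' dx = ∫_0^6 (6*cos(π*x/2) - 2/3) v dx + 2·v(6) + 2·v(0) for all v ∈ V.

Multiply both sides by a test function v and integrate from 0 to 6:
  ∫_0^6 −u''(x) v(x) dx = ∫_0^6 f(x) v(x) dx.
Integrate the LHS by parts once:
  ∫_0^6 −u'' v dx = −[u'(x) v(x)]_0^6 + ∫_0^6 u'(x) v'(x) dx.
Thus ∫_0^6 u'(x) v'(x) dx = ∫_0^6 f(x) v(x) dx + [u'(x) v(x)]_0^6.
Choose V so that boundary terms are either known or forced to vanish.
u has inhomogeneous Neumann u'(0) = -2, u'(6) = 2. [u' v]_0^6 = (2)·v(6) − (-2)·v(0) = 2·v(6) + 2·v(0). Take V = H^1(0, 6); boundary term becomes part of RHS.
Weak formulation: find u (satisfying any essential BC) such that ∫_0^6 u'(x) v'(x) dx = ∫_0^6 f v dx + 2·v(6) + 2·v(0) for all v ∈ V (Neumann data are natural BCs: they enter the RHS as boundary terms).
Substituting f(x) = 6*cos(π*x/2) - 2/3, the right-hand side is ∫_0^6 (6*cos(π*x/2) - 2/3) v dx + 2·v(6) + 2·v(0).
Compatibility check (pure Neumann): taking v ≡ 1 ∈ V gives 0 = ∫_0^6 f dx + (2) − (-2), i.e. ∫_0^6 f dx must equal u'(0) − u'(6) = -4. Indeed ∫_0^6 (6*cos(π*x/2) - 2/3) dx = -4, so the data are compatible. The solution is then unique only up to an additive constant (fix it e.g. by requiring ∫_0^6 u dx = 0).


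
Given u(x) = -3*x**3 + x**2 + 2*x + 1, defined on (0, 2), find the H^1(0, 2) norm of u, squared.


||u||_{H^1}^2 = 7586/21

The H^1 norm (squared) on an interval (0, L) is
  ||u||_{H^1}^2 = ∫_0^L u(x)^2 dx + ∫_0^L u'(x)^2 dx.
Compute u'(x) = -9*x**2 + 2*x + 2.
Then u(x)^2 = 9*x**6 - 6*x**5 - 11*x**4 - 2*x**3 + 6*x**2 + 4*x + 1 and u'(x)^2 = 81*x**4 - 36*x**3 - 32*x**2 + 8*x + 4.
Integrate each monomial from 0 to 2 using ∫_0^2 c·x^n dx = c·2^(n+1)/(n+1):
  ∫_0^2 u(x)^2 dx = ∫_0^2 (9*x^6 - 6*x^5 - 11*x^4 - 2*x^3 + 6*x^2 + 4*x + 1) dx. Term by term:
    ∫_0^2 9*x^6 dx = 1152/7;  ∫_0^2 -6*x^5 dx = -64;  ∫_0^2 -11*x^4 dx = -352/5;
    ∫_0^2 -2*x^3 dx = -8;  ∫_0^2 6*x^2 dx = 16;  ∫_0^2 4*x dx = 8;
    ∫_0^2 1 dx = 2.
  Sum: 1152/7 − 64 − 352/5 − 8 + 16 + 8 + 2 = 1686/35.
  ∫_0^2 u'(x)^2 dx = ∫_0^2 (81*x^4 - 36*x^3 - 32*x^2 + 8*x + 4) dx. Term by term:
    ∫_0^2 81*x^4 dx = 2592/5;  ∫_0^2 -36*x^3 dx = -144;  ∫_0^2 -32*x^2 dx = -256/3;
    ∫_0^2 8*x dx = 16;  ∫_0^2 4 dx = 8.
  Sum: 2592/5 − 144 − 256/3 + 16 + 8 = 4696/15.
Adding: ||u||_{H^1}^2 = 1686/35 + 4696/15 = 7586/21.


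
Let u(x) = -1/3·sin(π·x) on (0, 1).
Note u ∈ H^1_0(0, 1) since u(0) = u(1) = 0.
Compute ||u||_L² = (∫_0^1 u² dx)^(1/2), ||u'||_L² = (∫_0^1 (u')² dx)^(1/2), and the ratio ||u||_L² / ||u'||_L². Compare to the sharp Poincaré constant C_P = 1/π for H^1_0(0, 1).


||u||_L² / ||u'||_L² = 1/π = C_P.

u(x) = -1/3·sin(π·x), so u'(x) = -π*cos(π*x)/3.
Writing u(x) = A·sin(kπx/L) with A = -1/3 and k = 1, use ∫_0^L sin²(kπx/L) dx = L/2 and ∫_0^L cos²(kπx/L) dx = L/2.
u² = 1/9·sin²(π·x) and (u')² = π^2/9·cos²(π·x), and each of sin², cos² integrates to L/2 = 1/2 over (0, 1).
∫_0^1 u² dx = 1/18, so ||u||_L² = sqrt(2)/6.
∫_0^1 (u')² dx = π^2/18, so ||u'||_L² = sqrt(2)*π/6.
Ratio ||u||_L² / ||u'||_L² = 1/π.
Sharp Poincaré constant on H^1_0(0, 1) is C_P = L/π = 1/π, achieved by sin(π·x).
This is the k = 1 eigenfunction (up to amplitude), so the ratio equals the sharp Poincaré constant exactly.


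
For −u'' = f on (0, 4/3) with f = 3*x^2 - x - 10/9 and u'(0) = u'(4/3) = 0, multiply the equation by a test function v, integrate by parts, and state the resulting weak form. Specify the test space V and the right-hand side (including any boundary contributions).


V = H^1(0, 4/3) (no boundary constraint on v; u is determined up to an additive constant); weak form: ∫_0^4/3 u'v' dx = ∫_0^4/3 (3*x^2 - x - 10/9) v dx for all v ∈ V.

Multiply both sides by a test function v and integrate from 0 to 4/3:
  ∫_0^4/3 −u''(x) v(x) dx = ∫_0^4/3 f(x) v(x) dx.
Integrate the LHS by parts once:
  ∫_0^4/3 −u'' v dx = −[u'(x) v(x)]_0^4/3 + ∫_0^4/3 u'(x) v'(x) dx.
Thus ∫_0^4/3 u'(x) v'(x) dx = ∫_0^4/3 f(x) v(x) dx + [u'(x) v(x)]_0^4/3.
Choose V so that boundary terms are either known or forced to vanish.
u has homogeneous Neumann: u'(0) = u'(4/3) = 0. So [u' v]_0^4/3 = 0·v(4/3) − 0·v(0) = 0 for any v; take V = H^1(0, 4/3).
Weak formulation: find u (satisfying any essential BC) such that ∫_0^4/3 u'(x) v'(x) dx = ∫_0^4/3 f v dx for all v ∈ V (homogeneous Neumann, so boundary terms vanish).
Substituting f(x) = 3*x^2 - x - 10/9, the right-hand side is ∫_0^4/3 (3*x^2 - x - 10/9) v dx.
Compatibility check (pure Neumann): taking v ≡ 1 ∈ V gives 0 = ∫_0^4/3 f dx + (0) − (0), i.e. ∫_0^4/3 f dx must equal u'(0) − u'(4/3) = 0. Indeed ∫_0^4/3 (3*x^2 - x - 10/9) dx = 0, so the data are compatible. The solution is then unique only up to an additive constant (fix it e.g. by requiring ∫_0^4/3 u dx = 0).


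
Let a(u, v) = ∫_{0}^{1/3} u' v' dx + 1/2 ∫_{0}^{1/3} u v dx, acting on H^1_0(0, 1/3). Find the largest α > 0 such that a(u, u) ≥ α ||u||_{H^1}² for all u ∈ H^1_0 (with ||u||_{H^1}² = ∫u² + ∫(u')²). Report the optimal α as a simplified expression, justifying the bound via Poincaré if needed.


α = (1 + 18*π^2)/(2*(1 + 9*π^2))

Coercivity of a(·,·) on H^1_0(0, 1/3) means a(u, u) ≥ α ||u||_{H^1}² for every u ∈ H^1_0.
The interval has length L = 1/3, and Poincaré/coercivity depend only on L. Here a(u, u) = ∫(u')² + (1/2)·∫u².
Here 0 < c = 1/2 < 1. The condition a(u,u) ≥ α||u||_{H^1}² reads (1−α)∫(u')² ≥ (α−c)∫u². Any admissible α is ≤ 1 (rapidly oscillating u have ∫u²/∫(u')² → 0), and α = 1 would force 0 ≥ (1−c)∫u², impossible since c < 1; so 1−α > 0. By the sharp Poincaré inequality on H^1_0 of an interval of length L, ∫(u')² ≥ (π/L)²∫u² with equality for the first sine mode sin(π(x−x₀)/L) (x₀ the left endpoint), so the inequality holds for all u iff (1−α)(π/L)² ≥ α − c, i.e. α ≤ ((π/L)² + c)/((π/L)² + 1) = (1 + c(L/π)²)/(1 + (L/π)²). With (π/L)² = 9*π^2 and c = 1/2, the largest admissible constant is α = ((π/L)² + c)/((π/L)² + 1).
Simplifying, α = (1 + 18*π^2)/(2*(1 + 9*π^2)).


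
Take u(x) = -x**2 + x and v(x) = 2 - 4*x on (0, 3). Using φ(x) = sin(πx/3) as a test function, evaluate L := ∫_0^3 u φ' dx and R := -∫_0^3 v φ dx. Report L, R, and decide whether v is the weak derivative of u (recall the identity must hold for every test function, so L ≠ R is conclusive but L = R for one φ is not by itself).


LHS = 12/π, RHS = 24/π. No, v is not the weak derivative of u.

u(x) = -x**2 + x, classical derivative u'(x) = 1 - 2*x.
φ(x) = sin(πx/3), so φ'(x) = π*cos(π*x/3)/3.
Note φ(0) = φ(3) = 0, so the boundary term u·φ vanishes.
LHS = ∫_0^3 u(x) φ'(x) dx = ∫_0^3 (-π*x^2*cos(π*x/3)/3 + π*x*cos(π*x/3)/3) dx. Term by term:
  ∫_0^3 -π*x^2*cos(π*x/3)/3 dx = 18/π;  ∫_0^3 π*x*cos(π*x/3)/3 dx = -6/π.
Sum: 18/π − 6/π = 12/π.
So LHS = 12/π.
∫_0^3 v(x) φ(x) dx = ∫_0^3 (-4*x*sin(π*x/3) + 2*sin(π*x/3)) dx. Term by term:
  ∫_0^3 2*sin(π*x/3) dx = 12/π;  ∫_0^3 -4*x*sin(π*x/3) dx = -36/π.
Sum: 12/π − 36/π = -24/π.
So RHS = -∫_0^3 v(x) φ(x) dx = 24/π.
LHS − RHS = -12/π ≠ 0, so the identity fails.
(For a valid weak derivative the identity must hold for EVERY test function, in particular this one. The failure shows v is NOT the weak derivative of u.)
Correct weak derivative would be u'(x) = 1 - 2*x.


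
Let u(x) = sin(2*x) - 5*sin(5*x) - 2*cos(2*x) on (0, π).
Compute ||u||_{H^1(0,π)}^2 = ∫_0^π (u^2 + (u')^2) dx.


||u||_{H^1(0,π)}^2 = 1000/21 + 675*π/2

u'(x) = 4*sin(2*x) + 2*cos(2*x) - 25*cos(5*x).
Expand u² and (u')² and integrate term by term on (0, π), using: for integers n ≥ 1, ∫_0^π sin²(nx) dx = ∫_0^π cos²(nx) dx = π/2; for n ≠ n', ∫_0^π sin(nx)sin(n'x) dx = ∫_0^π cos(nx)cos(n'x) dx = 0; and by product-to-sum, ∫_0^π sin(nx)cos(n'x) dx = ½∫_0^π [sin((n+n')x) + sin((n−n')x)] dx, which is 0 when n+n' is even and 2n/(n²−n'²) when n+n' is odd (it need not vanish on (0, π)).
  u² squared terms: (-5)²·∫sin(5x)² dx = 25·π/2 = 25*π/2;  (-2)²·∫cos(2x)² dx = 4·π/2 = 2*π;  (1)²·∫sin(2x)² dx = 1·π/2 = π/2.
  u² cross terms: 2·(-5)·(-2)·∫sin(5x)·cos(2x) dx = 20·(10/21) = 200/21;  2·(-5)·(1)·∫sin(5x)·sin(2x) dx = -10·(0) = 0;  2·(-2)·(1)·∫cos(2x)·sin(2x) dx = -4·(0) = 0.
  So ∫_0^π u² dx = 25*π/2 + 2*π + π/2 + 200/21 + 0 + 0 = 200/21 + 15*π.
  (u')² squared terms: (-25)²·∫cos(5x)² dx = 625·π/2 = 625*π/2;  (2)²·∫cos(2x)² dx = 4·π/2 = 2*π;  (4)²·∫sin(2x)² dx = 16·π/2 = 8*π.
  (u')² cross terms: 2·(-25)·(2)·∫cos(5x)·cos(2x) dx = -100·(0) = 0;  2·(-25)·(4)·∫cos(5x)·sin(2x) dx = -200·(-4/21) = 800/21;  2·(2)·(4)·∫cos(2x)·sin(2x) dx = 16·(0) = 0.
  So ∫_0^π (u')² dx = 625*π/2 + 2*π + 8*π + 0 + 800/21 + 0 = 800/21 + 645*π/2.
||u||_{H^1}^2 = (200/21 + 15*π) + (800/21 + 645*π/2) = 1000/21 + 675*π/2.


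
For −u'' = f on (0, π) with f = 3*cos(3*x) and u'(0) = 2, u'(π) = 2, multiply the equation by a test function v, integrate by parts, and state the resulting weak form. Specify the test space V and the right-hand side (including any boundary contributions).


V = H^1(0, π) (v unrestricted at boundary; u is determined up to an additive constant); weak form: ∫_0^π u'v' dx = ∫_0^π (3*cos(3*x)) v dx + 2·v(π) − 2·v(0) for all v ∈ V.

Multiply both sides by a test function v and integrate from 0 to π:
  ∫_0^π −u''(x) v(x) dx = ∫_0^π f(x) v(x) dx.
Integrate the LHS by parts once:
  ∫_0^π −u'' v dx = −[u'(x) v(x)]_0^π + ∫_0^π u'(x) v'(x) dx.
Thus ∫_0^π u'(x) v'(x) dx = ∫_0^π f(x) v(x) dx + [u'(x) v(x)]_0^π.
Choose V so that boundary terms are either known or forced to vanish.
u has inhomogeneous Neumann u'(0) = 2, u'(π) = 2. [u' v]_0^π = (2)·v(π) − (2)·v(0) = 2·v(π) − 2·v(0). Take V = H^1(0, π); boundary term becomes part of RHS.
Weak formulation: find u (satisfying any essential BC) such that ∫_0^π u'(x) v'(x) dx = ∫_0^π f v dx + 2·v(π) − 2·v(0) for all v ∈ V (Neumann data are natural BCs: they enter the RHS as boundary terms).
Substituting f(x) = 3*cos(3*x), the right-hand side is ∫_0^π (3*cos(3*x)) v dx + 2·v(π) − 2·v(0).
Compatibility check (pure Neumann): taking v ≡ 1 ∈ V gives 0 = ∫_0^π f dx + (2) − (2), i.e. ∫_0^π f dx must equal u'(0) − u'(π) = 0. Indeed ∫_0^π (3*cos(3*x)) dx = 0, so the data are compatible. The solution is then unique only up to an additive constant (fix it e.g. by requiring ∫_0^π u dx = 0).


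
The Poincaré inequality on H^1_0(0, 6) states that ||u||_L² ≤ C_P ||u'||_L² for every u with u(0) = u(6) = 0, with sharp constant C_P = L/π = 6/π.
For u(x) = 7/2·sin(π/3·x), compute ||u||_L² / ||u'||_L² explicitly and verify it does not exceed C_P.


||u||_L² / ||u'||_L² = 3/π < C_P = 6/π.

u(x) = 7/2·sin(π/3·x), so u'(x) = 7*π*cos(π*x/3)/6.
Writing u(x) = A·sin(kπx/L) with A = 7/2 and k = 2, use ∫_0^L sin²(kπx/L) dx = L/2 and ∫_0^L cos²(kπx/L) dx = L/2.
u² = 49/4·sin²(π/3·x) and (u')² = 49*π^2/36·cos²(π/3·x), and each of sin², cos² integrates to L/2 = 3 over (0, 6).
∫_0^6 u² dx = 147/4, so ||u||_L² = 7*sqrt(3)/2.
∫_0^6 (u')² dx = 49*π^2/12, so ||u'||_L² = 7*sqrt(3)*π/6.
Ratio ||u||_L² / ||u'||_L² = 3/π.
Sharp Poincaré constant on H^1_0(0, 6) is C_P = L/π = 6/π, achieved by sin(π/6·x).
This is the k = 2 harmonic; the ratio L/(kπ) is strictly less than C_P = L/π, consistent with the sharp inequality ||u||_L² ≤ C_P ||u'||_L².


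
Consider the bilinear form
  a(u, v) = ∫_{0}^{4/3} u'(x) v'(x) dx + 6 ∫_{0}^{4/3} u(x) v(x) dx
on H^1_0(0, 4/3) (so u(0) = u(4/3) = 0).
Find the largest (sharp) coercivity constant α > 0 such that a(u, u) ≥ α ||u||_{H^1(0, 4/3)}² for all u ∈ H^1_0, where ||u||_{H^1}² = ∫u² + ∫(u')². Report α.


α = 1

Coercivity of a(·,·) on H^1_0(0, 4/3) means a(u, u) ≥ α ||u||_{H^1}² for every u ∈ H^1_0.
The interval has length L = 4/3, and Poincaré/coercivity depend only on L. Here a(u, u) = ∫(u')² + (6)·∫u².
Here c = 6 ≥ 1, so a(u,u) = ∫(u')² + c∫u² ≥ ∫(u')² + ∫u² = ||u||_{H^1}², i.e. α = 1 works. No larger α is possible: a(u,u) ≥ α||u||_{H^1}² means (1−α)∫(u')² ≥ (α−c)∫u², and for the modes u_n = sin(nπ(x−x₀)/L) (x₀ the left endpoint) one has ∫u_n²/∫(u_n')² = (L/(nπ))² → 0, so a(u_n,u_n)/||u_n||_{H^1}² → 1. Hence the optimal constant is α = 1.
Therefore α = 1.


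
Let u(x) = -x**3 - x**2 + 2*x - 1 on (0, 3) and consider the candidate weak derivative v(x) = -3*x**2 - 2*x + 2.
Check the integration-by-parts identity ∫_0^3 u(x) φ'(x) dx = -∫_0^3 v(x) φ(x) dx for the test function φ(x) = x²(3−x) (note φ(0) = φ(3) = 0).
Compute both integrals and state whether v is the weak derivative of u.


LHS = 837/10, RHS = 837/10. Yes, v = u' weakly.

u(x) = -x**3 - x**2 + 2*x - 1, classical derivative u'(x) = -3*x**2 - 2*x + 2.
φ(x) = x²(3−x), so φ'(x) = 3*x*(2 - x).
Note φ(0) = φ(3) = 0, so the boundary term u·φ vanishes.
LHS = ∫_0^3 u(x) φ'(x) dx = ∫_0^3 (3*x^5 - 3*x^4 - 12*x^3 + 15*x^2 - 6*x) dx. Term by term:
  ∫_0^3 3*x^5 dx = 729/2;  ∫_0^3 -3*x^4 dx = -729/5;  ∫_0^3 -12*x^3 dx = -243;
  ∫_0^3 15*x^2 dx = 135;  ∫_0^3 -6*x dx = -27.
Sum: 729/2 − 729/5 − 243 + 135 − 27 = 837/10.
So LHS = 837/10.
∫_0^3 v(x) φ(x) dx = ∫_0^3 (3*x^5 - 7*x^4 - 8*x^3 + 6*x^2) dx. Term by term:
  ∫_0^3 3*x^5 dx = 729/2;  ∫_0^3 -7*x^4 dx = -1701/5;  ∫_0^3 -8*x^3 dx = -162;
  ∫_0^3 6*x^2 dx = 54.
Sum: 729/2 − 1701/5 − 162 + 54 = -837/10.
So RHS = -∫_0^3 v(x) φ(x) dx = 837/10.
LHS = RHS, so the identity holds for this test φ.
Moreover u is smooth here and v(x) = u'(x) = -3*x**2 - 2*x + 2 pointwise, so the identity holds for every test function. Hence v is the weak derivative of u.


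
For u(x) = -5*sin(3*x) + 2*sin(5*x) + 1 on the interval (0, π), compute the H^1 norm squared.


||u||_{H^1(0,π)}^2 = -76/15 + 178*π

u'(x) = -15*cos(3*x) + 10*cos(5*x).
Expand u² and (u')² and integrate term by term on (0, π), using: for integers n ≥ 1, ∫_0^π sin²(nx) dx = ∫_0^π cos²(nx) dx = π/2; for n ≠ n', ∫_0^π sin(nx)sin(n'x) dx = ∫_0^π cos(nx)cos(n'x) dx = 0; and by product-to-sum, ∫_0^π sin(nx)cos(n'x) dx = ½∫_0^π [sin((n+n')x) + sin((n−n')x)] dx, which is 0 when n+n' is even and 2n/(n²−n'²) when n+n' is odd (it need not vanish on (0, π)). For the constant mode: ∫_0^π 1 dx = π, ∫_0^π cos(nx) dx = 0, ∫_0^π sin(nx) dx = (1−(−1)^n)/n.
  u² squared terms: (1)²·∫1 dx = 1·π = π;  (-5)²·∫sin(3x)² dx = 25·π/2 = 25*π/2;  (2)²·∫sin(5x)² dx = 4·π/2 = 2*π.
  u² cross terms: 2·(1)·(-5)·∫1·sin(3x) dx = -10·(2/3) = -20/3;  2·(1)·(2)·∫1·sin(5x) dx = 4·(2/5) = 8/5;  2·(-5)·(2)·∫sin(3x)·sin(5x) dx = -20·(0) = 0.
  So ∫_0^π u² dx = π + 25*π/2 + 2*π − 20/3 + 8/5 + 0 = -76/15 + 31*π/2.
  (u')² squared terms: (-15)²·∫cos(3x)² dx = 225·π/2 = 225*π/2;  (10)²·∫cos(5x)² dx = 100·π/2 = 50*π.
  (u')² cross terms: 2·(-15)·(10)·∫cos(3x)·cos(5x) dx = -300·(0) = 0.
  So ∫_0^π (u')² dx = 225*π/2 + 50*π + 0 = 325*π/2.
||u||_{H^1}^2 = (-76/15 + 31*π/2) + (325*π/2) = -76/15 + 178*π.


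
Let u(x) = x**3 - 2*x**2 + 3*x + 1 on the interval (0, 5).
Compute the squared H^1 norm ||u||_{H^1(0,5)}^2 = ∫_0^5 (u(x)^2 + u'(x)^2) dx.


||u||_{H^1}^2 = 367775/42

The H^1 norm (squared) on an interval (0, L) is
  ||u||_{H^1}^2 = ∫_0^L u(x)^2 dx + ∫_0^L u'(x)^2 dx.
Compute u'(x) = 3*x**2 - 4*x + 3.
Then u(x)^2 = x**6 - 4*x**5 + 10*x**4 - 10*x**3 + 5*x**2 + 6*x + 1 and u'(x)^2 = 9*x**4 - 24*x**3 + 34*x**2 - 24*x + 9.
Integrate each monomial from 0 to 5 using ∫_0^5 c·x^n dx = c·5^(n+1)/(n+1):
  ∫_0^5 u(x)^2 dx = ∫_0^5 (x^6 - 4*x^5 + 10*x^4 - 10*x^3 + 5*x^2 + 6*x + 1) dx. Term by term:
    ∫_0^5 x^6 dx = 78125/7;  ∫_0^5 -4*x^5 dx = -31250/3;  ∫_0^5 10*x^4 dx = 6250;
    ∫_0^5 -10*x^3 dx = -3125/2;  ∫_0^5 5*x^2 dx = 625/3;  ∫_0^5 6*x dx = 75;
    ∫_0^5 1 dx = 5.
  Sum: 78125/7 − 31250/3 + 6250 − 3125/2 + 625/3 + 75 + 5 = 240235/42.
  ∫_0^5 u'(x)^2 dx = ∫_0^5 (9*x^4 - 24*x^3 + 34*x^2 - 24*x + 9) dx. Term by term:
    ∫_0^5 9*x^4 dx = 5625;  ∫_0^5 -24*x^3 dx = -3750;  ∫_0^5 34*x^2 dx = 4250/3;
    ∫_0^5 -24*x dx = -300;  ∫_0^5 9 dx = 45.
  Sum: 5625 − 3750 + 4250/3 − 300 + 45 = 9110/3.
Adding: ||u||_{H^1}^2 = 240235/42 + 9110/3 = 367775/42.


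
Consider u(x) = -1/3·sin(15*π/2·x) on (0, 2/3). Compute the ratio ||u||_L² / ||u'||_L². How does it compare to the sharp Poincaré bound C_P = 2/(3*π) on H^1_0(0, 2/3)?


||u||_L² / ||u'||_L² = 2/(15*π) < C_P = 2/(3*π).

u(x) = -1/3·sin(15*π/2·x), so u'(x) = -5*π*cos(15*π*x/2)/2.
Writing u(x) = A·sin(kπx/L) with A = -1/3 and k = 5, use ∫_0^L sin²(kπx/L) dx = L/2 and ∫_0^L cos²(kπx/L) dx = L/2.
u² = 1/9·sin²(15*π/2·x) and (u')² = 25*π^2/4·cos²(15*π/2·x), and each of sin², cos² integrates to L/2 = 1/3 over (0, 2/3).
∫_0^2/3 u² dx = 1/27, so ||u||_L² = sqrt(3)/9.
∫_0^2/3 (u')² dx = 25*π^2/12, so ||u'||_L² = 5*sqrt(3)*π/6.
Ratio ||u||_L² / ||u'||_L² = 2/(15*π).
Sharp Poincaré constant on H^1_0(0, 2/3) is C_P = L/π = 2/(3*π), achieved by sin(3*π/2·x).
This is the k = 5 harmonic; the ratio L/(kπ) is strictly less than C_P = L/π, consistent with the sharp inequality ||u||_L² ≤ C_P ||u'||_L².


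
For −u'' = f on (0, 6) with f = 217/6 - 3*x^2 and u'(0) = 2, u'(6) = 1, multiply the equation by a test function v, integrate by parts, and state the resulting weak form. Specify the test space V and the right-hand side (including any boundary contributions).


V = H^1(0, 6) (v unrestricted at boundary; u is determined up to an additive constant); weak form: ∫_0^6 u'v' dx = ∫_0^6 (217/6 - 3*x^2) v dx + v(6) − 2·v(0) for all v ∈ V.

Multiply both sides by a test function v and integrate from 0 to 6:
  ∫_0^6 −u''(x) v(x) dx = ∫_0^6 f(x) v(x) dx.
Integrate the LHS by parts once:
  ∫_0^6 −u'' v dx = −[u'(x) v(x)]_0^6 + ∫_0^6 u'(x) v'(x) dx.
Thus ∫_0^6 u'(x) v'(x) dx = ∫_0^6 f(x) v(x) dx + [u'(x) v(x)]_0^6.
Choose V so that boundary terms are either known or forced to vanish.
u has inhomogeneous Neumann u'(0) = 2, u'(6) = 1. [u' v]_0^6 = (1)·v(6) − (2)·v(0) = v(6) − 2·v(0). Take V = H^1(0, 6); boundary term becomes part of RHS.
Weak formulation: find u (satisfying any essential BC) such that ∫_0^6 u'(x) v'(x) dx = ∫_0^6 f v dx + v(6) − 2·v(0) for all v ∈ V (Neumann data are natural BCs: they enter the RHS as boundary terms).
Substituting f(x) = 217/6 - 3*x^2, the right-hand side is ∫_0^6 (217/6 - 3*x^2) v dx + v(6) − 2·v(0).
Compatibility check (pure Neumann): taking v ≡ 1 ∈ V gives 0 = ∫_0^6 f dx + (1) − (2), i.e. ∫_0^6 f dx must equal u'(0) − u'(6) = 1. Indeed ∫_0^6 (217/6 - 3*x^2) dx = 1, so the data are compatible. The solution is then unique only up to an additive constant (fix it e.g. by requiring ∫_0^6 u dx = 0).


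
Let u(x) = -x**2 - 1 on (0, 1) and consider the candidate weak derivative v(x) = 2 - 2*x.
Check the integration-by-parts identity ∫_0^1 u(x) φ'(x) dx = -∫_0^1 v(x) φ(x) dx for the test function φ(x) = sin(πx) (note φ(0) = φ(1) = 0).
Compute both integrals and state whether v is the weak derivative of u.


LHS = 2/π, RHS = -2/π. No, v is not the weak derivative of u.

u(x) = -x**2 - 1, classical derivative u'(x) = -2*x.
φ(x) = sin(πx), so φ'(x) = π*cos(π*x).
Note φ(0) = φ(1) = 0, so the boundary term u·φ vanishes.
LHS = ∫_0^1 u(x) φ'(x) dx = ∫_0^1 (-π*x^2*cos(π*x) - π*cos(π*x)) dx. Term by term:
  ∫_0^1 -π*cos(π*x) dx = 0;  ∫_0^1 -π*x^2*cos(π*x) dx = 2/π.
Sum: 0 + 2/π = 2/π.
So LHS = 2/π.
∫_0^1 v(x) φ(x) dx = ∫_0^1 (-2*x*sin(π*x) + 2*sin(π*x)) dx. Term by term:
  ∫_0^1 2*sin(π*x) dx = 4/π;  ∫_0^1 -2*x*sin(π*x) dx = -2/π.
Sum: 4/π − 2/π = 2/π.
So RHS = -∫_0^1 v(x) φ(x) dx = -2/π.
LHS − RHS = 4/π ≠ 0, so the identity fails.
(For a valid weak derivative the identity must hold for EVERY test function, in particular this one. The failure shows v is NOT the weak derivative of u.)
Correct weak derivative would be u'(x) = -2*x.


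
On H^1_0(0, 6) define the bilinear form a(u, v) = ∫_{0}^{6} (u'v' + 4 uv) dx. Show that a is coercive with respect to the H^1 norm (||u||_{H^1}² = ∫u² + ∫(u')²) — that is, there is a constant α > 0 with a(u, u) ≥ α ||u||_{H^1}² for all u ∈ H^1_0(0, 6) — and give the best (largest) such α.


α = 1

Coercivity of a(·,·) on H^1_0(0, 6) means a(u, u) ≥ α ||u||_{H^1}² for every u ∈ H^1_0.
The interval has length L = 6, and Poincaré/coercivity depend only on L. Here a(u, u) = ∫(u')² + (4)·∫u².
Here c = 4 ≥ 1, so a(u,u) = ∫(u')² + c∫u² ≥ ∫(u')² + ∫u² = ||u||_{H^1}², i.e. α = 1 works. No larger α is possible: a(u,u) ≥ α||u||_{H^1}² means (1−α)∫(u')² ≥ (α−c)∫u², and for the modes u_n = sin(nπ(x−x₀)/L) (x₀ the left endpoint) one has ∫u_n²/∫(u_n')² = (L/(nπ))² → 0, so a(u_n,u_n)/||u_n||_{H^1}² → 1. Hence the optimal constant is α = 1.
Therefore α = 1.


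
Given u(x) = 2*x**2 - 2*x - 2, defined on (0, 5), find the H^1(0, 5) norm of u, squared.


||u||_{H^1}^2 = 1690

The H^1 norm (squared) on an interval (0, L) is
  ||u||_{H^1}^2 = ∫_0^L u(x)^2 dx + ∫_0^L u'(x)^2 dx.
Compute u'(x) = 4*x - 2.
Then u(x)^2 = 4*x**4 - 8*x**3 - 4*x**2 + 8*x + 4 and u'(x)^2 = 16*x**2 - 16*x + 4.
Integrate each monomial from 0 to 5 using ∫_0^5 c·x^n dx = c·5^(n+1)/(n+1):
  ∫_0^5 u(x)^2 dx = ∫_0^5 (4*x^4 - 8*x^3 - 4*x^2 + 8*x + 4) dx. Term by term:
    ∫_0^5 4*x^4 dx = 2500;  ∫_0^5 -8*x^3 dx = -1250;  ∫_0^5 -4*x^2 dx = -500/3;
    ∫_0^5 8*x dx = 100;  ∫_0^5 4 dx = 20.
  Sum: 2500 − 1250 − 500/3 + 100 + 20 = 3610/3.
  ∫_0^5 u'(x)^2 dx = ∫_0^5 (16*x^2 - 16*x + 4) dx. Term by term:
    ∫_0^5 16*x^2 dx = 2000/3;  ∫_0^5 -16*x dx = -200;  ∫_0^5 4 dx = 20.
  Sum: 2000/3 − 200 + 20 = 1460/3.
Adding: ||u||_{H^1}^2 = 3610/3 + 1460/3 = 1690.


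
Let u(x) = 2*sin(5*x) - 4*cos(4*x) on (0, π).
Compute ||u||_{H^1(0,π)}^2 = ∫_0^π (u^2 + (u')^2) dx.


||u||_{H^1(0,π)}^2 = -2720/9 + 188*π

u'(x) = 16*sin(4*x) + 10*cos(5*x).
Expand u² and (u')² and integrate term by term on (0, π), using: for integers n ≥ 1, ∫_0^π sin²(nx) dx = ∫_0^π cos²(nx) dx = π/2; for n ≠ n', ∫_0^π sin(nx)sin(n'x) dx = ∫_0^π cos(nx)cos(n'x) dx = 0; and by product-to-sum, ∫_0^π sin(nx)cos(n'x) dx = ½∫_0^π [sin((n+n')x) + sin((n−n')x)] dx, which is 0 when n+n' is even and 2n/(n²−n'²) when n+n' is odd (it need not vanish on (0, π)).
  u² squared terms: (-4)²·∫cos(4x)² dx = 16·π/2 = 8*π;  (2)²·∫sin(5x)² dx = 4·π/2 = 2*π.
  u² cross terms: 2·(-4)·(2)·∫cos(4x)·sin(5x) dx = -16·(10/9) = -160/9.
  So ∫_0^π u² dx = 8*π + 2*π − 160/9 = -160/9 + 10*π.
  (u')² squared terms: (10)²·∫cos(5x)² dx = 100·π/2 = 50*π;  (16)²·∫sin(4x)² dx = 256·π/2 = 128*π.
  (u')² cross terms: 2·(10)·(16)·∫cos(5x)·sin(4x) dx = 320·(-8/9) = -2560/9.
  So ∫_0^π (u')² dx = 50*π + 128*π − 2560/9 = -2560/9 + 178*π.
||u||_{H^1}^2 = (-160/9 + 10*π) + (-2560/9 + 178*π) = -2720/9 + 188*π.


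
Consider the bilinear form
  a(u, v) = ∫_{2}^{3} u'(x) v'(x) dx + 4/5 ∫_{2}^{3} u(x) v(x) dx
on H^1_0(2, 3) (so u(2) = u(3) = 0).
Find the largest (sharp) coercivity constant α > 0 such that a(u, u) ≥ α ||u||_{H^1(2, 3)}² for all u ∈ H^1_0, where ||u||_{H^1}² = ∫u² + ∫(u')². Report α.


α = (4/5 + π^2)/(1 + π^2)

Coercivity of a(·,·) on H^1_0(2, 3) means a(u, u) ≥ α ||u||_{H^1}² for every u ∈ H^1_0.
The interval has length L = 1, and Poincaré/coercivity depend only on L. Here a(u, u) = ∫(u')² + (4/5)·∫u².
Here 0 < c = 4/5 < 1. The condition a(u,u) ≥ α||u||_{H^1}² reads (1−α)∫(u')² ≥ (α−c)∫u². Any admissible α is ≤ 1 (rapidly oscillating u have ∫u²/∫(u')² → 0), and α = 1 would force 0 ≥ (1−c)∫u², impossible since c < 1; so 1−α > 0. By the sharp Poincaré inequality on H^1_0 of an interval of length L, ∫(u')² ≥ (π/L)²∫u² with equality for the first sine mode sin(π(x−x₀)/L) (x₀ the left endpoint), so the inequality holds for all u iff (1−α)(π/L)² ≥ α − c, i.e. α ≤ ((π/L)² + c)/((π/L)² + 1) = (1 + c(L/π)²)/(1 + (L/π)²). With (π/L)² = π^2 and c = 4/5, the largest admissible constant is α = ((π/L)² + c)/((π/L)² + 1).
Simplifying, α = (4/5 + π^2)/(1 + π^2).


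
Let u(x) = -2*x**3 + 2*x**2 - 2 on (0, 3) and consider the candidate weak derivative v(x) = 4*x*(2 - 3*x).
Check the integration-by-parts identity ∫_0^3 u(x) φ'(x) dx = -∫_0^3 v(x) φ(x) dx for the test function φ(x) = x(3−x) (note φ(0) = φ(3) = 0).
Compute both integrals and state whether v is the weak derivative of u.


LHS = 459/10, RHS = 459/5. No, v is not the weak derivative of u.

u(x) = -2*x**3 + 2*x**2 - 2, classical derivative u'(x) = -6*x**2 + 4*x.
φ(x) = x(3−x), so φ'(x) = 3 - 2*x.
Note φ(0) = φ(3) = 0, so the boundary term u·φ vanishes.
LHS = ∫_0^3 u(x) φ'(x) dx = ∫_0^3 (4*x^4 - 10*x^3 + 6*x^2 + 4*x - 6) dx. Term by term:
  ∫_0^3 4*x^4 dx = 972/5;  ∫_0^3 -10*x^3 dx = -405/2;  ∫_0^3 6*x^2 dx = 54;
  ∫_0^3 4*x dx = 18;  ∫_0^3 -6 dx = -18.
Sum: 972/5 − 405/2 + 54 + 18 − 18 = 459/10.
So LHS = 459/10.
∫_0^3 v(x) φ(x) dx = ∫_0^3 (12*x^4 - 44*x^3 + 24*x^2) dx. Term by term:
  ∫_0^3 12*x^4 dx = 2916/5;  ∫_0^3 -44*x^3 dx = -891;  ∫_0^3 24*x^2 dx = 216.
Sum: 2916/5 − 891 + 216 = -459/5.
So RHS = -∫_0^3 v(x) φ(x) dx = 459/5.
LHS − RHS = -459/10 ≠ 0, so the identity fails.
(For a valid weak derivative the identity must hold for EVERY test function, in particular this one. The failure shows v is NOT the weak derivative of u.)
Correct weak derivative would be u'(x) = -6*x**2 + 4*x.


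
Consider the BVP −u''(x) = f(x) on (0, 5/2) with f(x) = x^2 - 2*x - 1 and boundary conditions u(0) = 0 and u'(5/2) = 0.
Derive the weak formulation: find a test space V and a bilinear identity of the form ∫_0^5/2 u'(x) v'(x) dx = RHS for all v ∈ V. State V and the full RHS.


V = {v ∈ H^1(0, 5/2) : v(0) = 0} (test functions vanish at x = 0 where u is specified); weak form: ∫_0^5/2 u'v' dx = ∫_0^5/2 (x^2 - 2*x - 1) v dx for all v ∈ V.

Multiply both sides by a test function v and integrate from 0 to 5/2:
  ∫_0^5/2 −u''(x) v(x) dx = ∫_0^5/2 f(x) v(x) dx.
Integrate the LHS by parts once:
  ∫_0^5/2 −u'' v dx = −[u'(x) v(x)]_0^5/2 + ∫_0^5/2 u'(x) v'(x) dx.
Thus ∫_0^5/2 u'(x) v'(x) dx = ∫_0^5/2 f(x) v(x) dx + [u'(x) v(x)]_0^5/2.
Choose V so that boundary terms are either known or forced to vanish.
Mixed BC: u(0) = 0 (Dirichlet) and u'(5/2) = 0 (Neumann). Define V = {v ∈ H^1(0, 5/2) : v(0) = 0}. Then [u' v]_0^5/2 = u'(5/2)·v(5/2) − u'(0)·0 = 0.
Weak formulation: find u (satisfying any essential BC) such that ∫_0^5/2 u'(x) v'(x) dx = ∫_0^5/2 f v dx for all v ∈ V (Dirichlet at 0 absorbed into V; the Neumann datum at x = 5/2 is zero, so no boundary term remains).
Substituting f(x) = x^2 - 2*x - 1, the right-hand side is ∫_0^5/2 (x^2 - 2*x - 1) v dx.


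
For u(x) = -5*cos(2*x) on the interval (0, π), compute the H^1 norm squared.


||u||_{H^1(0,π)}^2 = 125*π/2

u'(x) = 10*sin(2*x).
Expand u² and (u')² and integrate term by term on (0, π), using: for integers n ≥ 1, ∫_0^π sin²(nx) dx = ∫_0^π cos²(nx) dx = π/2; for n ≠ n', ∫_0^π sin(nx)sin(n'x) dx = ∫_0^π cos(nx)cos(n'x) dx = 0; and by product-to-sum, ∫_0^π sin(nx)cos(n'x) dx = ½∫_0^π [sin((n+n')x) + sin((n−n')x)] dx, which is 0 when n+n' is even and 2n/(n²−n'²) when n+n' is odd (it need not vanish on (0, π)).
  u² squared terms: (-5)²·∫cos(2x)² dx = 25·π/2 = 25*π/2.
  So ∫_0^π u² dx = 25*π/2.
  (u')² squared terms: (10)²·∫sin(2x)² dx = 100·π/2 = 50*π.
  So ∫_0^π (u')² dx = 50*π.
||u||_{H^1}^2 = (25*π/2) + (50*π) = 125*π/2.


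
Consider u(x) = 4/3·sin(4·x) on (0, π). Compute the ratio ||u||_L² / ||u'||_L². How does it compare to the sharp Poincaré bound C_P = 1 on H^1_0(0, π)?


||u||_L² / ||u'||_L² = 1/4 < C_P = 1.

u(x) = 4/3·sin(4·x), so u'(x) = 16*cos(4*x)/3.
Writing u(x) = A·sin(kπx/L) with A = 4/3 and k = 4, use ∫_0^L sin²(kπx/L) dx = L/2 and ∫_0^L cos²(kπx/L) dx = L/2.
u² = 16/9·sin²(4·x) and (u')² = 256/9·cos²(4·x), and each of sin², cos² integrates to L/2 = π/2 over (0, π).
∫_0^π u² dx = 8*π/9, so ||u||_L² = 2*sqrt(2)*sqrt(π)/3.
∫_0^π (u')² dx = 128*π/9, so ||u'||_L² = 8*sqrt(2)*sqrt(π)/3.
Ratio ||u||_L² / ||u'||_L² = 1/4.
Sharp Poincaré constant on H^1_0(0, π) is C_P = L/π = 1, achieved by sin(x).
This is the k = 4 harmonic; the ratio L/(kπ) is strictly less than C_P = L/π, consistent with the sharp inequality ||u||_L² ≤ C_P ||u'||_L².


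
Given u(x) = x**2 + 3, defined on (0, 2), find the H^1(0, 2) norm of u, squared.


||u||_{H^1}^2 = 766/15

The H^1 norm (squared) on an interval (0, L) is
  ||u||_{H^1}^2 = ∫_0^L u(x)^2 dx + ∫_0^L u'(x)^2 dx.
Compute u'(x) = 2*x.
Then u(x)^2 = x**4 + 6*x**2 + 9 and u'(x)^2 = 4*x**2.
Integrate each monomial from 0 to 2 using ∫_0^2 c·x^n dx = c·2^(n+1)/(n+1):
  ∫_0^2 u(x)^2 dx = ∫_0^2 (x^4 + 6*x^2 + 9) dx. Term by term:
    ∫_0^2 x^4 dx = 32/5;  ∫_0^2 6*x^2 dx = 16;  ∫_0^2 9 dx = 18.
  Sum: 32/5 + 16 + 18 = 202/5.
  ∫_0^2 u'(x)^2 dx = ∫_0^2 (4*x^2) dx. Term by term:
    ∫_0^2 4*x^2 dx = 32/3.
Adding: ||u||_{H^1}^2 = 202/5 + 32/3 = 766/15.


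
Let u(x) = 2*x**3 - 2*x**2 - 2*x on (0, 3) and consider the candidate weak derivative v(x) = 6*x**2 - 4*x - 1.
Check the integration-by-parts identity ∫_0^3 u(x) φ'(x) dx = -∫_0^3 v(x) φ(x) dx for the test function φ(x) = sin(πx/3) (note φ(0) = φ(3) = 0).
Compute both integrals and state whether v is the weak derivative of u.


LHS = -114/π + 648/π^3, RHS = -120/π + 648/π^3. No, v is not the weak derivative of u.

u(x) = 2*x**3 - 2*x**2 - 2*x, classical derivative u'(x) = 6*x**2 - 4*x - 2.
φ(x) = sin(πx/3), so φ'(x) = π*cos(π*x/3)/3.
Note φ(0) = φ(3) = 0, so the boundary term u·φ vanishes.
LHS = ∫_0^3 u(x) φ'(x) dx = ∫_0^3 (2*π*x^3*cos(π*x/3)/3 - 2*π*x^2*cos(π*x/3)/3 - 2*π*x*cos(π*x/3)/3) dx. Term by term:
  ∫_0^3 -2*π*x*cos(π*x/3)/3 dx = 12/π;  ∫_0^3 -2*π*x^2*cos(π*x/3)/3 dx = 36/π;  ∫_0^3 2*π*x^3*cos(π*x/3)/3 dx = -162/π + 648/π^3.
Sum: 12/π + 36/π + -162/π + 648/π^3 = -114/π + 648/π^3.
So LHS = -114/π + 648/π^3.
∫_0^3 v(x) φ(x) dx = ∫_0^3 (6*x^2*sin(π*x/3) - 4*x*sin(π*x/3) - sin(π*x/3)) dx. Term by term:
  ∫_0^3 -sin(π*x/3) dx = -6/π;  ∫_0^3 -4*x*sin(π*x/3) dx = -36/π;  ∫_0^3 6*x^2*sin(π*x/3) dx = -648/π^3 + 162/π.
Sum: -6/π − 36/π + -648/π^3 + 162/π = -648/π^3 + 120/π.
So RHS = -∫_0^3 v(x) φ(x) dx = -120/π + 648/π^3.
LHS − RHS = 6/π ≠ 0, so the identity fails.
(For a valid weak derivative the identity must hold for EVERY test function, in particular this one. The failure shows v is NOT the weak derivative of u.)
Correct weak derivative would be u'(x) = 6*x**2 - 4*x - 2.


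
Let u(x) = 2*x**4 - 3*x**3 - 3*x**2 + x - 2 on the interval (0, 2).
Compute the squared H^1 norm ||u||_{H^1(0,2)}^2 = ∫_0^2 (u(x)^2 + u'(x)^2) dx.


||u||_{H^1}^2 = 6950/63

The H^1 norm (squared) on an interval (0, L) is
  ||u||_{H^1}^2 = ∫_0^L u(x)^2 dx + ∫_0^L u'(x)^2 dx.
Compute u'(x) = 8*x**3 - 9*x**2 - 6*x + 1.
Then u(x)^2 = 4*x**8 - 12*x**7 - 3*x**6 + 22*x**5 - 5*x**4 + 6*x**3 + 13*x**2 - 4*x + 4 and u'(x)^2 = 64*x**6 - 144*x**5 - 15*x**4 + 124*x**3 + 18*x**2 - 12*x + 1.
Integrate each monomial from 0 to 2 using ∫_0^2 c·x^n dx = c·2^(n+1)/(n+1):
  ∫_0^2 u(x)^2 dx = ∫_0^2 (4*x^8 - 12*x^7 - 3*x^6 + 22*x^5 - 5*x^4 + 6*x^3 + 13*x^2 - 4*x + 4) dx. Term by term:
    ∫_0^2 4*x^8 dx = 2048/9;  ∫_0^2 -12*x^7 dx = -384;  ∫_0^2 -3*x^6 dx = -384/7;
    ∫_0^2 22*x^5 dx = 704/3;  ∫_0^2 -5*x^4 dx = -32;  ∫_0^2 6*x^3 dx = 24;
    ∫_0^2 13*x^2 dx = 104/3;  ∫_0^2 -4*x dx = -8;  ∫_0^2 4 dx = 8.
  Sum: 2048/9 − 384 − 384/7 + 704/3 − 32 + 24 + 104/3 − 8 + 8 = 3152/63.
  ∫_0^2 u'(x)^2 dx = ∫_0^2 (64*x^6 - 144*x^5 - 15*x^4 + 124*x^3 + 18*x^2 - 12*x + 1) dx. Term by term:
    ∫_0^2 64*x^6 dx = 8192/7;  ∫_0^2 -144*x^5 dx = -1536;  ∫_0^2 -15*x^4 dx = -96;
    ∫_0^2 124*x^3 dx = 496;  ∫_0^2 18*x^2 dx = 48;  ∫_0^2 -12*x dx = -24;
    ∫_0^2 1 dx = 2.
  Sum: 8192/7 − 1536 − 96 + 496 + 48 − 24 + 2 = 422/7.
Adding: ||u||_{H^1}^2 = 3152/63 + 422/7 = 6950/63.


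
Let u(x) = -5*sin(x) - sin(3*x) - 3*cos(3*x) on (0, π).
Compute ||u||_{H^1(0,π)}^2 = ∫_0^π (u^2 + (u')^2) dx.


||u||_{H^1(0,π)}^2 = 75*π

u'(x) = 9*sin(3*x) - 5*cos(x) - 3*cos(3*x).
Expand u² and (u')² and integrate term by term on (0, π), using: for integers n ≥ 1, ∫_0^π sin²(nx) dx = ∫_0^π cos²(nx) dx = π/2; for n ≠ n', ∫_0^π sin(nx)sin(n'x) dx = ∫_0^π cos(nx)cos(n'x) dx = 0; and by product-to-sum, ∫_0^π sin(nx)cos(n'x) dx = ½∫_0^π [sin((n+n')x) + sin((n−n')x)] dx, which is 0 when n+n' is even and 2n/(n²−n'²) when n+n' is odd (it need not vanish on (0, π)).
  u² squared terms: (-1)²·∫sin(3x)² dx = 1·π/2 = π/2;  (-5)²·∫sin(x)² dx = 25·π/2 = 25*π/2;  (-3)²·∫cos(3x)² dx = 9·π/2 = 9*π/2.
  u² cross terms: 2·(-1)·(-5)·∫sin(3x)·sin(x) dx = 10·(0) = 0;  2·(-1)·(-3)·∫sin(3x)·cos(3x) dx = 6·(0) = 0;  2·(-5)·(-3)·∫sin(x)·cos(3x) dx = 30·(0) = 0.
  So ∫_0^π u² dx = π/2 + 25*π/2 + 9*π/2 + 0 + 0 + 0 = 35*π/2.
  (u')² squared terms: (-5)²·∫cos(x)² dx = 25·π/2 = 25*π/2;  (-3)²·∫cos(3x)² dx = 9·π/2 = 9*π/2;  (9)²·∫sin(3x)² dx = 81·π/2 = 81*π/2.
  (u')² cross terms: 2·(-5)·(-3)·∫cos(x)·cos(3x) dx = 30·(0) = 0;  2·(-5)·(9)·∫cos(x)·sin(3x) dx = -90·(0) = 0;  2·(-3)·(9)·∫cos(3x)·sin(3x) dx = -54·(0) = 0.
  So ∫_0^π (u')² dx = 25*π/2 + 9*π/2 + 81*π/2 + 0 + 0 + 0 = 115*π/2.
||u||_{H^1}^2 = (35*π/2) + (115*π/2) = 75*π.


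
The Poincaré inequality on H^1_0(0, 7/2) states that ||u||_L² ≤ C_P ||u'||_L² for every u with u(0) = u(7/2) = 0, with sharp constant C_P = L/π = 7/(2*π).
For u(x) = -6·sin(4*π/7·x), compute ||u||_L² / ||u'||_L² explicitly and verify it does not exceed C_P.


||u||_L² / ||u'||_L² = 7/(4*π) < C_P = 7/(2*π).

u(x) = -6·sin(4*π/7·x), so u'(x) = -24*π*cos(4*π*x/7)/7.
Writing u(x) = A·sin(kπx/L) with A = -6 and k = 2, use ∫_0^L sin²(kπx/L) dx = L/2 and ∫_0^L cos²(kπx/L) dx = L/2.
u² = 36·sin²(4*π/7·x) and (u')² = 576*π^2/49·cos²(4*π/7·x), and each of sin², cos² integrates to L/2 = 7/4 over (0, 7/2).
∫_0^7/2 u² dx = 63, so ||u||_L² = 3*sqrt(7).
∫_0^7/2 (u')² dx = 144*π^2/7, so ||u'||_L² = 12*sqrt(7)*π/7.
Ratio ||u||_L² / ||u'||_L² = 7/(4*π).
Sharp Poincaré constant on H^1_0(0, 7/2) is C_P = L/π = 7/(2*π), achieved by sin(2*π/7·x).
This is the k = 2 harmonic; the ratio L/(kπ) is strictly less than C_P = L/π, consistent with the sharp inequality ||u||_L² ≤ C_P ||u'||_L².


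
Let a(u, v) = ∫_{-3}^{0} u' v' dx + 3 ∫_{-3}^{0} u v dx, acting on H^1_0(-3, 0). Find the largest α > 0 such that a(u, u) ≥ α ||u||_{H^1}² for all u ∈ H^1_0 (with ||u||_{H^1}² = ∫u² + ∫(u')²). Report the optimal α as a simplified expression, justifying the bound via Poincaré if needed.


α = 1

Coercivity of a(·,·) on H^1_0(-3, 0) means a(u, u) ≥ α ||u||_{H^1}² for every u ∈ H^1_0.
The interval has length L = 3, and Poincaré/coercivity depend only on L. Here a(u, u) = ∫(u')² + (3)·∫u².
Here c = 3 ≥ 1, so a(u,u) = ∫(u')² + c∫u² ≥ ∫(u')² + ∫u² = ||u||_{H^1}², i.e. α = 1 works. No larger α is possible: a(u,u) ≥ α||u||_{H^1}² means (1−α)∫(u')² ≥ (α−c)∫u², and for the modes u_n = sin(nπ(x−x₀)/L) (x₀ the left endpoint) one has ∫u_n²/∫(u_n')² = (L/(nπ))² → 0, so a(u_n,u_n)/||u_n||_{H^1}² → 1. Hence the optimal constant is α = 1.
Therefore α = 1.


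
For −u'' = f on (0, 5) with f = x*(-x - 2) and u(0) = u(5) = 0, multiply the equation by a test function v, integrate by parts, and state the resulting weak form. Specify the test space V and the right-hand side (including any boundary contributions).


V = H^1_0(0, 5) (so v(0) = v(5) = 0); weak form: ∫_0^5 u'v' dx = ∫_0^5 (x*(-x - 2)) v dx for all v ∈ V.

Multiply both sides by a test function v and integrate from 0 to 5:
  ∫_0^5 −u''(x) v(x) dx = ∫_0^5 f(x) v(x) dx.
Integrate the LHS by parts once:
  ∫_0^5 −u'' v dx = −[u'(x) v(x)]_0^5 + ∫_0^5 u'(x) v'(x) dx.
Thus ∫_0^5 u'(x) v'(x) dx = ∫_0^5 f(x) v(x) dx + [u'(x) v(x)]_0^5.
Choose V so that boundary terms are either known or forced to vanish.
u is Dirichlet: u(0) = u(5) = 0. Let V = H^1_0(0, 5); then v(0) = v(5) = 0, and [u' v]_0^5 = 0.
Weak formulation: find u (satisfying any essential BC) such that ∫_0^5 u'(x) v'(x) dx = ∫_0^5 f v dx for all v ∈ V.
Substituting f(x) = x*(-x - 2), the right-hand side is ∫_0^5 (x*(-x - 2)) v dx.


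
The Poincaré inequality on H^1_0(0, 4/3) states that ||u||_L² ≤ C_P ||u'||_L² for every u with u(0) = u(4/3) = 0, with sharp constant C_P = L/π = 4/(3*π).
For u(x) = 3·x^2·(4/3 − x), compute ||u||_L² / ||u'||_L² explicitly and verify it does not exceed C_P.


||u||_L² / ||u'||_L² = 2*sqrt(14)/21 < C_P = 4/(3*π).

u(x) = 3·x^2·(4/3 − x), so u'(x) = x*(8 - 9*x).
u(x) = 3·x^2·(4/3 − x) vanishes at x = 0 and x = 4/3, so u ∈ H^1_0(0, 4/3). Differentiate via the product rule and integrate the resulting polynomials term by term.
  ∫_0^4/3 u² dx = ∫_0^4/3 (9*x^6 - 24*x^5 + 16*x^4) dx. Term by term:
    ∫_0^4/3 9*x^6 dx = 16384/1701;  ∫_0^4/3 -24*x^5 dx = -16384/729;  ∫_0^4/3 16*x^4 dx = 16384/1215.
  Sum: 16384/1701 − 16384/729 + 16384/1215 = 16384/25515.
  ∫_0^4/3 (u')² dx = ∫_0^4/3 (81*x^4 - 144*x^3 + 64*x^2) dx. Term by term:
    ∫_0^4/3 81*x^4 dx = 1024/15;  ∫_0^4/3 -144*x^3 dx = -1024/9;  ∫_0^4/3 64*x^2 dx = 4096/81.
  Sum: 1024/15 − 1024/9 + 4096/81 = 2048/405.
∫_0^4/3 u² dx = 16384/25515, so ||u||_L² = 128*sqrt(35)/945.
∫_0^4/3 (u')² dx = 2048/405, so ||u'||_L² = 32*sqrt(10)/45.
Ratio ||u||_L² / ||u'||_L² = 2*sqrt(14)/21.
Sharp Poincaré constant on H^1_0(0, 4/3) is C_P = L/π = 4/(3*π), achieved by sin(3*π/4·x).
A polynomial bump cannot attain the sharp Poincaré constant (only the first sine eigenfunction does), so the ratio is strictly less than C_P, consistent with ||u||_L² ≤ C_P ||u'||_L².


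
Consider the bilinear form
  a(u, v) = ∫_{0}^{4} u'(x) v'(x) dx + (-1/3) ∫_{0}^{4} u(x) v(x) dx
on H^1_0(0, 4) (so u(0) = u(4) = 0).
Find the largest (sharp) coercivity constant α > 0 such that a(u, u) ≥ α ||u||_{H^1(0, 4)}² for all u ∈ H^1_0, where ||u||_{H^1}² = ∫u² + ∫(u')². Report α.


α = (-16/3 + π^2)/(π^2 + 16)

Coercivity of a(·,·) on H^1_0(0, 4) means a(u, u) ≥ α ||u||_{H^1}² for every u ∈ H^1_0.
The interval has length L = 4, and Poincaré/coercivity depend only on L. Here a(u, u) = ∫(u')² + (-1/3)·∫u².
Here c = -1/3 < 0 with |c| < (π/L)² = π^2/16, so coercivity still holds. The condition a(u,u) ≥ α||u||_{H^1}² reads (1−α)∫(u')² ≥ (α−c)∫u². Any admissible α is ≤ 1 (rapidly oscillating u have ∫u²/∫(u')² → 0), and α = 1 would force 0 ≥ (1−c)∫u², impossible since c < 1; so 1−α > 0. By the sharp Poincaré inequality on H^1_0 of an interval of length L, ∫(u')² ≥ (π/L)²∫u² with equality for the first sine mode sin(π(x−x₀)/L) (x₀ the left endpoint), so the inequality holds for all u iff (1−α)(π/L)² ≥ α − c, i.e. α ≤ ((π/L)² + c)/((π/L)² + 1) = (1 + c(L/π)²)/(1 + (L/π)²). (Direct route, valid since c ≤ 0: Poincaré gives c∫u² ≥ c(L/π)²∫(u')², so a(u,u) ≥ (1 + c(L/π)²)∫(u')², while ||u||_{H^1}² ≤ (1 + (L/π)²)∫(u')²; dividing yields the same α.) With (π/L)² = π^2/16 and c = -1/3, the largest admissible constant is α = ((π/L)² + c)/((π/L)² + 1).
Simplifying, α = (-16/3 + π^2)/(π^2 + 16).
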